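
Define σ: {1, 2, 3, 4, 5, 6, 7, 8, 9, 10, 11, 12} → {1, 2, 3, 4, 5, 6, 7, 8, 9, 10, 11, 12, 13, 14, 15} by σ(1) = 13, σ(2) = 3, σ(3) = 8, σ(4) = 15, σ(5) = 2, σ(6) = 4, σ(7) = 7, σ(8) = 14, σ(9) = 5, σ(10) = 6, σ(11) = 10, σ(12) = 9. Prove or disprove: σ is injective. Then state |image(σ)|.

12

The values σ(1), …, σ(12) are 13, 3, 8, 15, 2, 4, 7, 14, 5, 6, 10, 9 — all distinct.
So σ(u) = σ(v) only when u = v, and σ is injective.
The image of σ is {2, 3, 4, 5, 6, 7, 8, 9, 10, 13, 14, 15}, which has 12 elements.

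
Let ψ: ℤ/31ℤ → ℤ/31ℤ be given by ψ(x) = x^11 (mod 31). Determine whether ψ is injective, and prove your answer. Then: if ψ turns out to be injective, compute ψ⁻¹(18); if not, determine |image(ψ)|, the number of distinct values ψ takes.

Since 31 is prime, the nonzero elements of ℤ/31ℤ form a cyclic group of order 30.
As gcd(11, 30) = 1, raising to the 11th power is a bijection on this group: if a^11 ≡ b^11 then (ab^{−1})^11 = 1, and the only element of order dividing gcd(11, 30) = 1 is 1, so a = b.
With ψ(0) = 0 this makes ψ injective on all of ℤ/31ℤ, hence bijective (finite equal-size domain and codomain). In particular ψ is injective.
Since ψ is injective, we find the preimage of 18. The inverse of x ↦ x^11 on (ℤ/31ℤ)^× is x ↦ x^11, because 11·11 = 121 = 4·30 + 1 ≡ 1 (mod 30) and x^{30} = 1 for x ≠ 0 (Fermat). So ψ⁻¹(18) = 18^11 mod 31.
Repeated squaring mod 31: 18^1 ≡ 18, 18^2 ≡ 18² = 324 ≡ 14, 18^4 ≡ 14² = 196 ≡ 10, 18^8 ≡ 10² = 100 ≡ 7. Since 11 = 8 + 2 + 1, 18^11 ≡ 7·14·18: 7·14 = 98 ≡ 5, then 5·18 = 90 ≡ 28. So 18^11 ≡ 28 (mod 31).
Hence ψ⁻¹(18) = 28.

28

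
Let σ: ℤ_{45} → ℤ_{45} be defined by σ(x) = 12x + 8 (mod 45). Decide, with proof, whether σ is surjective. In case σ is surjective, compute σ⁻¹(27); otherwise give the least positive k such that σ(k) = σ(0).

Since gcd(12, 45) = 3, we have 12x ≡ 0 (mod 3) for all x, so σ(x) ≡ 2 (mod 3).
But 0 ≢ 2 (mod 3), so 0 ∈ ℤ_{45} has no preimage. Thus σ is not surjective.
Since σ is not surjective, we find the least positive k with σ(k) = σ(0): this means 12k ≡ 0 (mod 45), i.e. 45 ∣ 12k. Since gcd(12, 45) = 3, dividing through by 3 this holds exactly when 15 ∣ 4k, and as gcd(4, 15) = 1, exactly when 15 ∣ k.
The smallest positive such k is 15.

15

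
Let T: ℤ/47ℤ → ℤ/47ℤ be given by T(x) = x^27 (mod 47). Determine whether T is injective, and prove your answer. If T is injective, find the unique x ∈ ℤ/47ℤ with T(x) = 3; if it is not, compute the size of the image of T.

24

Since 47 is prime, the nonzero elements of ℤ/47ℤ form a cyclic group of order 46.
As gcd(27, 46) = 1, raising to the 27th power is a bijection on this group: if a^27 ≡ b^27 then (ab^{−1})^27 = 1, and the only element of order dividing gcd(27, 46) = 1 is 1, so a = b.
With T(0) = 0 this makes T injective on all of ℤ/47ℤ, hence bijective (finite equal-size domain and codomain). In particular T is injective.
Since T is injective, we find the preimage of 3. The inverse of x ↦ x^27 on (ℤ/47ℤ)^× is x ↦ x^29, because 27·29 = 783 = 17·46 + 1 ≡ 1 (mod 46) and x^{46} = 1 for x ≠ 0 (Fermat). So T⁻¹(3) = 3^29 mod 47.
Repeated squaring mod 47: 3^1 ≡ 3, 3^2 ≡ 3² = 9, 3^4 ≡ 9² = 81 ≡ 34, 3^8 ≡ 34² = 1156 ≡ 28, 3^16 ≡ 28² = 784 ≡ 32. Since 29 = 16 + 8 + 4 + 1, 3^29 ≡ 32·28·34·3: 32·28 = 896 ≡ 3, then 3·34 = 102 ≡ 8, then 8·3 = 24. So 3^29 ≡ 24 (mod 47).
Hence T⁻¹(3) = 24.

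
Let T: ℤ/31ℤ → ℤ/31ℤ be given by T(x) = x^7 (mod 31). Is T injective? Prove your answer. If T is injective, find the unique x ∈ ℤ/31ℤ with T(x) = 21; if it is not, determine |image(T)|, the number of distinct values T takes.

Since 31 is prime, the nonzero elements of ℤ/31ℤ form a cyclic group of order 30.
As gcd(7, 30) = 1, raising to the 7th power is a bijection on this group: if a^7 ≡ b^7 then (ab^{−1})^7 = 1, and the only element of order dividing gcd(7, 30) = 1 is 1, so a = b.
With T(0) = 0 this makes T injective on all of ℤ/31ℤ, hence bijective (finite equal-size domain and codomain). In particular T is injective.
Since T is injective, we find the preimage of 21. The inverse of x ↦ x^7 on (ℤ/31ℤ)^× is x ↦ x^13, because 7·13 = 91 = 3·30 + 1 ≡ 1 (mod 30) and x^{30} = 1 for x ≠ 0 (Fermat). So T⁻¹(21) = 21^13 mod 31.
Repeated squaring mod 31: 21^1 ≡ 21, 21^2 ≡ 21² = 441 ≡ 7, 21^4 ≡ 7² = 49 ≡ 18, 21^8 ≡ 18² = 324 ≡ 14. Since 13 = 8 + 4 + 1, 21^13 ≡ 14·18·21: 14·18 = 252 ≡ 4, then 4·21 = 84 ≡ 22. So 21^13 ≡ 22 (mod 31).
Hence T⁻¹(21) = 22.

22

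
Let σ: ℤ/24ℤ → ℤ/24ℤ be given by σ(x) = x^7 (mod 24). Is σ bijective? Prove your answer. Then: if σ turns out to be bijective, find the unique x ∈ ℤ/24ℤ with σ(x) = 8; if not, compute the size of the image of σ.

σ(0) = 0^7 = 0.
σ(6): Repeated squaring mod 24: 6^1 ≡ 6, 6^2 ≡ 6² = 36 ≡ 12, 6^4 ≡ 12² = 144 ≡ 0. Since 7 = 4 + 2 + 1, 6^7 ≡ 0·12·6: 0·12 = 0, then 0·6 = 0. So 6^7 ≡ 0 (mod 24).
So σ(0) = σ(6) = 0 while 0 ≠ 6, so σ is not injective, hence not bijective.
Since σ is not bijective, we determine |image(σ)|. Computing x^7 mod 24 for each x (by repeated squaring, reducing mod 24 at every step), the values σ(0), σ(1), …, σ(23) are: 0, 1, 8, 3, 16, 5, 0, 7, 8, 9, 16, 11, 0, 13, 8, 15, 16, 17, 0, 19, 8, 21, 16, 23.
The distinct values are {0, 1, 3, 5, 7, 8, 9, 11, 13, 15, 16, 17, 19, 21, 23}; there are 15 of them.

15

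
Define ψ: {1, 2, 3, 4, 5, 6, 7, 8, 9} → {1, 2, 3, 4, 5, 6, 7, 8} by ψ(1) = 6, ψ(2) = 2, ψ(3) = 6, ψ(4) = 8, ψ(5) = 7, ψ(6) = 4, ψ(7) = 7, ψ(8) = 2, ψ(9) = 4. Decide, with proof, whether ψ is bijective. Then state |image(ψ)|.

ψ(1) = 6 = ψ(3) with 1 ≠ 3, so ψ is not injective, hence not bijective.
The image of ψ is {2, 4, 6, 7, 8}, which has 5 elements.

5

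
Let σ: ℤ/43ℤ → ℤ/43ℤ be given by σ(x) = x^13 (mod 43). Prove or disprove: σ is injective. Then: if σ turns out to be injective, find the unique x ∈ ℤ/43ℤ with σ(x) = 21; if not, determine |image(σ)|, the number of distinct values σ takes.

41

Since 43 is prime, the nonzero elements of ℤ/43ℤ form a cyclic group of order 42.
As gcd(13, 42) = 1, raising to the 13th power is a bijection on this group: if u^13 ≡ v^13 then (uv^{−1})^13 = 1, and the only element of order dividing gcd(13, 42) = 1 is 1, so u = v.
With σ(0) = 0 this makes σ injective on all of ℤ/43ℤ, hence bijective (finite equal-size domain and codomain). In particular σ is injective.
Since σ is injective, we find the preimage of 21. The inverse of x ↦ x^13 on (ℤ/43ℤ)^× is x ↦ x^13, because 13·13 = 169 = 4·42 + 1 ≡ 1 (mod 42) and x^{42} = 1 for x ≠ 0 (Fermat). So σ⁻¹(21) = 21^13 mod 43.
Repeated squaring mod 43: 21^1 ≡ 21, 21^2 ≡ 21² = 441 ≡ 11, 21^4 ≡ 11² = 121 ≡ 35, 21^8 ≡ 35² = 1225 ≡ 21. Since 13 = 8 + 4 + 1, 21^13 ≡ 21·35·21: 21·35 = 735 ≡ 4, then 4·21 = 84 ≡ 41. So 21^13 ≡ 41 (mod 43).
Hence σ⁻¹(21) = 41.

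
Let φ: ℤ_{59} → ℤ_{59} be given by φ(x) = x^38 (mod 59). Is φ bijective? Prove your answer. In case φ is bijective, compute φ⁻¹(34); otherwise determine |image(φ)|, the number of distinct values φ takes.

30

φ(29): Repeated squaring mod 59: 29^1 ≡ 29, 29^2 ≡ 29² = 841 ≡ 15, 29^4 ≡ 15² = 225 ≡ 48, 29^8 ≡ 48² = 2304 ≡ 3, 29^16 ≡ 3² = 9, 29^32 ≡ 9² = 81 ≡ 22. Since 38 = 32 + 4 + 2, 29^38 ≡ 22·48·15: 22·48 = 1056 ≡ 53, then 53·15 = 795 ≡ 28. So 29^38 ≡ 28 (mod 59).
φ(30): Repeated squaring mod 59: 30^1 ≡ 30, 30^2 ≡ 30² = 900 ≡ 15, 30^4 ≡ 15² = 225 ≡ 48, 30^8 ≡ 48² = 2304 ≡ 3, 30^16 ≡ 3² = 9, 30^32 ≡ 9² = 81 ≡ 22. Since 38 = 32 + 4 + 2, 30^38 ≡ 22·48·15: 22·48 = 1056 ≡ 53, then 53·15 = 795 ≡ 28. So 30^38 ≡ 28 (mod 59).
So φ(29) = φ(30) = 28 while 29 ≠ 30, hence φ is not injective, hence not bijective.
Since φ is not bijective, we determine |image(φ)|. Computing x^38 mod 59 for each x (by repeated squaring, reducing mod 59 at every step), the values φ(0), φ(1), …, φ(58) are: 0, 1, 19, 36, 7, 48, 35, 26, 15, 57, 27, 53, 16, 29, 22, 17, 49, 25, 21, 12, 41, 51, 4, 45, 9, 3, 20, 46, 5, 28, 28, 5, 46, 20, 3, 9, 45, 4, 51, 41, 12, 21, 25, 49, 17, 22, 29, 16, 53, 27, 57, 15, 26, 35, 48, 7, 36, 19, 1.
The distinct values are {0, 1, 3, 4, 5, 7, 9, 12, 15, 16, 17, 19, 20, 21, 22, 25, 26, 27, 28, 29, 35, 36, 41, 45, 46, 48, 49, 51, 53, 57}; there are 30 of them.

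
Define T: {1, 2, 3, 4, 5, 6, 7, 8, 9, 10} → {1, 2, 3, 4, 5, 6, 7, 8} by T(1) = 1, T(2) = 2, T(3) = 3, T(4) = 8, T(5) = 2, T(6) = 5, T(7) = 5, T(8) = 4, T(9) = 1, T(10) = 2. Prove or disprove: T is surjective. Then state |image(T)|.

No element maps to 6, so T is not surjective.
The image of T is {1, 2, 3, 4, 5, 8}, which has 6 elements.

6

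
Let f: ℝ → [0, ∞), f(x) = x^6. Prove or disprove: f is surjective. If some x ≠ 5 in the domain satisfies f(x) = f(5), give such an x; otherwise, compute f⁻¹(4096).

-5

For any y ∈ [0, ∞), x = y^{1/6} ∈ ℝ satisfies x^6 = y, so f is surjective.
For the follow-up, such an x exists: taking x = −5 ∈ ℝ gives f(−5) = 15625 = f(5) with −5 ≠ 5.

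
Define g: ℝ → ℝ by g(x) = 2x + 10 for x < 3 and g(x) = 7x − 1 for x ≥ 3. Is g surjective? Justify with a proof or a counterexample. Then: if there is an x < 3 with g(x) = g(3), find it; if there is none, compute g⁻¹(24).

Both pieces are strictly increasing (slopes 2 and 7), so each is injective on its own interval.
The left piece maps (−∞, 3) onto (−∞, 16); the right piece maps [3, ∞) onto [20, ∞).
The union (−∞, 16) ∪ [20, ∞) omits the interval between 16 and 20; in particular 16 has no preimage. So g is not surjective.
Because the two images are disjoint, no x < 3 has g(x) = g(3), so we compute g⁻¹(24): 24 lies in [20, ∞), so solve 7x − 1 = 24: x = (24 + 1)/7 = 25/7.

25/7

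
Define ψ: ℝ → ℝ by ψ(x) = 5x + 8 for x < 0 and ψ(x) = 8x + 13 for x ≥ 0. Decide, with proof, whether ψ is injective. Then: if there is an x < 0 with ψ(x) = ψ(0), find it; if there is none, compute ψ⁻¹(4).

Both pieces are strictly increasing (slopes 5 and 8), so each is injective on its own interval.
The left piece maps (−∞, 0) onto (−∞, 8); the right piece maps [0, ∞) onto [13, ∞).
These images are disjoint, so no value is attained by both pieces. Therefore ψ is injective.
Because the two images are disjoint, no x < 0 has ψ(x) = ψ(0), so we compute ψ⁻¹(4): 4 lies in (−∞, 8), so solve 5x + 8 = 4: x = (4 − 8)/5 = −4/5.

-4/5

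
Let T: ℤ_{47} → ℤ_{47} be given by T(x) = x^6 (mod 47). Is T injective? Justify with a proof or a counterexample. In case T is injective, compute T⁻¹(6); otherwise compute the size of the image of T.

T(23): Repeated squaring mod 47: 23^1 ≡ 23, 23^2 ≡ 23² = 529 ≡ 12, 23^4 ≡ 12² = 144 ≡ 3. Since 6 = 4 + 2, 23^6 ≡ 3·12: 3·12 = 36. So 23^6 ≡ 36 (mod 47).
T(24): Repeated squaring mod 47: 24^1 ≡ 24, 24^2 ≡ 24² = 576 ≡ 12, 24^4 ≡ 12² = 144 ≡ 3. Since 6 = 4 + 2, 24^6 ≡ 3·12: 3·12 = 36. So 24^6 ≡ 36 (mod 47).
So T(23) = T(24) = 36 while 23 ≠ 24, so T is not injective.
Since T is not injective, we determine |image(T)|. Computing x^6 mod 47 for each x (by repeated squaring, reducing mod 47 at every step), the values T(0), T(1), …, T(46) are: 0, 1, 17, 24, 7, 21, 32, 8, 25, 12, 28, 37, 27, 3, 42, 34, 2, 14, 16, 9, 6, 4, 18, 36, 36, 18, 4, 6, 9, 16, 14, 2, 34, 42, 3, 27, 37, 28, 12, 25, 8, 32, 21, 7, 24, 17, 1.
The distinct values are {0, 1, 2, 3, 4, 6, 7, 8, 9, 12, 14, 16, 17, 18, 21, 24, 25, 27, 28, 32, 34, 36, 37, 42}; there are 24 of them.

24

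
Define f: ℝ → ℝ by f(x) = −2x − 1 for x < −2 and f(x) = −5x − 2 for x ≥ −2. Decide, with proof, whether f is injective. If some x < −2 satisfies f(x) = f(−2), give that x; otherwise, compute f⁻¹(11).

-9/2

Both pieces are strictly decreasing (slopes −2 and −5), so each is injective on its own interval.
The left piece maps (−∞, −2) onto (3, ∞); the right piece maps [−2, ∞) onto (−∞, 8].
These images overlap. In particular f(−2) = 8 (right piece), and solving −2x − 1 = 8 on the left piece gives x = −9/2 < −2.
So f(−9/2) = f(−2) with −9/2 ≠ −2, and f is not injective. This x = −9/2 is the requested value below −2.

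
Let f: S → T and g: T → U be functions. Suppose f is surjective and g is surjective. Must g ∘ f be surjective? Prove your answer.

Let c ∈ U. Since g is surjective, there is b ∈ T with g(b) = c. Since f is surjective, there is a ∈ S with f(a) = b.
Then (g ∘ f)(a) = g(b) = c. Thus g ∘ f is surjective.

surjective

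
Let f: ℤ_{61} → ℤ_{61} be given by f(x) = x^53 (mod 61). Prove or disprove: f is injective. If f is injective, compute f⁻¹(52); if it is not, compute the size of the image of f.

41

Since 61 is prime, the nonzero elements of ℤ_{61} form a cyclic group of order 60.
As gcd(53, 60) = 1, raising to the 53rd power is a bijection on this group: if s^53 ≡ t^53 then (st^{−1})^53 = 1, and the only element of order dividing gcd(53, 60) = 1 is 1, so s = t.
With f(0) = 0 this makes f injective on all of ℤ_{61}, hence bijective (finite equal-size domain and codomain). In particular f is injective.
Since f is injective, we find the preimage of 52. The inverse of x ↦ x^53 on (ℤ_{61})^× is x ↦ x^17, because 53·17 = 901 = 15·60 + 1 ≡ 1 (mod 60) and x^{60} = 1 for x ≠ 0 (Fermat). So f⁻¹(52) = 52^17 mod 61.
Repeated squaring mod 61: 52^1 ≡ 52, 52^2 ≡ 52² = 2704 ≡ 20, 52^4 ≡ 20² = 400 ≡ 34, 52^8 ≡ 34² = 1156 ≡ 58, 52^16 ≡ 58² = 3364 ≡ 9. Since 17 = 16 + 1, 52^17 ≡ 9·52: 9·52 = 468 ≡ 41. So 52^17 ≡ 41 (mod 61).
Hence f⁻¹(52) = 41.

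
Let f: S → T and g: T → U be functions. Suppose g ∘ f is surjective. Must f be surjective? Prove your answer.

not surjective

No. Take S = {0, 1}, T = {0, 1, 2}, U = {0}, f(a) = 0 for every a ∈ S, and g(b) = 0 for every b ∈ T.
Then g ∘ f is surjective onto {0}, but 2 ∈ T has no preimage under f, so f is not surjective.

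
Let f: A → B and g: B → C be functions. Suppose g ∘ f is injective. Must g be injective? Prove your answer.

not injective

No. Take A = {0, 1}, B = {0, 1, 2}, C = {0, 1, 2}, f(a) = a for each a ∈ A, and g(b) = 1 if b ∈ {1, 2} else g(b) = b.
Then g ∘ f = f is injective (A ⊂ B and f is the inclusion), but g(1) = g(2) = 1 with 1 ≠ 2, so g is not injective.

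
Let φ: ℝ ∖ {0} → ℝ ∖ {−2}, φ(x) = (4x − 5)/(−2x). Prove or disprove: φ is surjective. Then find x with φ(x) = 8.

1/4

For any y ≠ −2, solving y(−2x) = 4x − 5 for x gives a well-defined x ≠ 0. So φ is surjective.
Solving φ(x) = 8: cross-multiplying gives 4x − 5 = 8(−2x), which rearranges to 20x = 5, so x = 1/4.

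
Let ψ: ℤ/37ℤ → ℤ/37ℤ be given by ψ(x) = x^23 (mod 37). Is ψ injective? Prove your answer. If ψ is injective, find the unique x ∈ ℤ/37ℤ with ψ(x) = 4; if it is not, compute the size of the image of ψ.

Since 37 is prime, the nonzero elements of ℤ/37ℤ form a cyclic group of order 36.
As gcd(23, 36) = 1, raising to the 23rd power is a bijection on this group: if u^23 ≡ v^23 then (uv^{−1})^23 = 1, and the only element of order dividing gcd(23, 36) = 1 is 1, so u = v.
With ψ(0) = 0 this makes ψ injective on all of ℤ/37ℤ, hence bijective (finite equal-size domain and codomain). In particular ψ is injective.
Since ψ is injective, we find the preimage of 4. The inverse of x ↦ x^23 on (ℤ/37ℤ)^× is x ↦ x^11, because 23·11 = 253 = 7·36 + 1 ≡ 1 (mod 36) and x^{36} = 1 for x ≠ 0 (Fermat). So ψ⁻¹(4) = 4^11 mod 37.
Repeated squaring mod 37: 4^1 ≡ 4, 4^2 ≡ 4² = 16, 4^4 ≡ 16² = 256 ≡ 34, 4^8 ≡ 34² = 1156 ≡ 9. Since 11 = 8 + 2 + 1, 4^11 ≡ 9·16·4: 9·16 = 144 ≡ 33, then 33·4 = 132 ≡ 21. So 4^11 ≡ 21 (mod 37).
Hence ψ⁻¹(4) = 21.

21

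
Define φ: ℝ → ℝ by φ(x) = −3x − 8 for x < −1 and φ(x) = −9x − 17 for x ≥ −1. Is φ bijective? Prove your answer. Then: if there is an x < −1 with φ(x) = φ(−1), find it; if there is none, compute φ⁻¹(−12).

Both pieces are strictly decreasing (slopes −3 and −9), so each is injective on its own interval.
The left piece maps (−∞, −1) onto (−5, ∞); the right piece maps [−1, ∞) onto (−∞, −8].
The images leave a gap (−5 has no preimage), so φ is not surjective, hence not bijective.
Because the two images are disjoint, no x < −1 has φ(x) = φ(−1), so we compute φ⁻¹(−12): −12 lies in (−∞, −8], so solve −9x − 17 = −12: x = (−12 + 17)/(−9) = −5/9.

-5/9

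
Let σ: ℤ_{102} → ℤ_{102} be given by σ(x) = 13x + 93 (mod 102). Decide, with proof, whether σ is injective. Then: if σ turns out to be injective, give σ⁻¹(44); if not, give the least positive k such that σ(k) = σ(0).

Recall: σ is injective when σ(x_1) = σ(x_2) forces x_1 = x_2.
Suppose σ(x_1) = σ(x_2) in ℤ_{102}. Then 13x_1 + 93 ≡ 13x_2 + 93 (mod 102), hence 13(x_1 − x_2) ≡ 0 (mod 102).
Since gcd(13, 102) = 1, 13 is invertible modulo 102, so x_1 − x_2 ≡ 0 (mod 102), i.e. x_1 = x_2.
Hence σ is injective.
We now compute 13⁻¹ mod 102 explicitly. Euclid's algorithm: 102 = 7·13 + 11, 13 = 1·11 + 2, 11 = 5·2 + 1; back-substituting gives 1 = 55·13 − 7·102, so 13⁻¹ ≡ 55 (mod 102).
Since σ is injective, we find σ⁻¹(44): we need 13x ≡ 44 − 93 ≡ 53 (mod 102). Using 13⁻¹ = 55: x ≡ 55·53 = 2915 = 28·102 + 59, so x = 59.
Check: σ(59) = 13·59 + 93 = 860 = 8·102 + 44 ≡ 44 (mod 102).

59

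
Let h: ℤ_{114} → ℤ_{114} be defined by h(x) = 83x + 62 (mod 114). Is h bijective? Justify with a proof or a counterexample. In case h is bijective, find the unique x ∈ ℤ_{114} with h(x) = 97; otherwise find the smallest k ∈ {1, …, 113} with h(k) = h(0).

Recall: h is injective if h(s) = h(t) implies s = t.
If h(s) = h(t), then 83s ≡ 83t (mod 114). Because gcd(83, 114) = 1, we may cancel 83 to get s ≡ t (mod 114).
We now compute 83⁻¹ mod 114 explicitly. Euclid's algorithm: 114 = 1·83 + 31, 83 = 2·31 + 21, 31 = 1·21 + 10, 21 = 2·10 + 1; back-substituting gives 1 = 11·83 − 8·114, so 83⁻¹ ≡ 11 (mod 114).
Then y ↦ 11(y − 62) is a two-sided inverse to h, so every y ∈ ℤ_{114} has a preimage.
Therefore h is bijective.
Since h is bijective, we compute h⁻¹(97): solve 83x + 62 ≡ 97 (mod 114), i.e. 83x ≡ 35 (mod 114).
Multiplying by 83⁻¹ = 11 gives x ≡ 11·35 = 385 = 3·114 + 43 ≡ 43 (mod 114).
Check: h(43) = 83·43 + 62 = 3631 = 31·114 + 97 ≡ 97 (mod 114).

43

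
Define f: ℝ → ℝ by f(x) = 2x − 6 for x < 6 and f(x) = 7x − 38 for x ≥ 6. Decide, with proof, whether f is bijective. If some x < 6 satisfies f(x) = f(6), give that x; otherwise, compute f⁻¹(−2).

Both pieces are strictly increasing (slopes 2 and 7), so each is injective on its own interval.
The left piece maps (−∞, 6) onto (−∞, 6); the right piece maps [6, ∞) onto [4, ∞).
These images overlap. In particular f(6) = 4 (right piece), and solving 2x − 6 = 4 on the left piece gives x = 5 < 6.
So f(5) = f(6) with 5 ≠ 6, and f is not injective, hence not bijective. This x = 5 is the requested value below 6.

5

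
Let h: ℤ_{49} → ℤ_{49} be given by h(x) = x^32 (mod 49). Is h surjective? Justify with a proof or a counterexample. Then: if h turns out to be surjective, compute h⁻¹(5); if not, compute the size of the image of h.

22

h(0) = 0^32 = 0.
h(7): Repeated squaring mod 49: 7^1 ≡ 7, 7^2 ≡ 7² = 49 ≡ 0, 7^4 ≡ 0² = 0, 7^8 ≡ 0² = 0, 7^16 ≡ 0² = 0, 7^32 ≡ 0² = 0. So 7^32 ≡ 0 (mod 49).
So h(0) = h(7) = 0 while 0 ≠ 7, hence h is not injective.
A non-injective map from the 49-element set ℤ_{49} to itself takes at most 48 distinct values, so it cannot be surjective. Thus h is not surjective.
Since h is not surjective, we determine |image(h)|. Computing x^32 mod 49 for each x (by repeated squaring, reducing mod 49 at every step), the values h(0), h(1), …, h(48) are: 0, 1, 39, 37, 2, 32, 22, 0, 29, 46, 23, 16, 25, 43, 0, 8, 4, 9, 30, 18, 15, 0, 36, 11, 44, 44, 11, 36, 0, 15, 18, 30, 9, 4, 8, 0, 43, 25, 16, 23, 46, 29, 0, 22, 32, 2, 37, 39, 1.
The distinct values are {0, 1, 2, 4, 8, 9, 11, 15, 16, 18, 22, 23, 25, 29, 30, 32, 36, 37, 39, 43, 44, 46}; there are 22 of them.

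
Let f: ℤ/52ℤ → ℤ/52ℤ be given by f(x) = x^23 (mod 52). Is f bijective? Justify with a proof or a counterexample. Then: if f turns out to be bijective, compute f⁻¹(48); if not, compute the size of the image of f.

39

f(0) = 0^23 = 0.
f(26): Repeated squaring mod 52: 26^1 ≡ 26, 26^2 ≡ 26² = 676 ≡ 0, 26^4 ≡ 0² = 0, 26^8 ≡ 0² = 0, 26^16 ≡ 0² = 0. Since 23 = 16 + 4 + 2 + 1, 26^23 ≡ 0·0·0·26: 0·0 = 0, then 0·0 = 0, then 0·26 = 0. So 26^23 ≡ 0 (mod 52).
So f(0) = f(26) = 0 while 0 ≠ 26, therefore f is not injective, hence not bijective.
Since f is not bijective, we determine |image(f)|. Computing x^23 mod 52 for each x (by repeated squaring, reducing mod 52 at every step), the values f(0), f(1), …, f(51) are: 0, 1, 20, 35, 36, 21, 24, 15, 44, 29, 4, 19, 12, 13, 40, 7, 48, 49, 8, 11, 28, 5, 16, 43, 32, 25, 0, 27, 20, 9, 36, 47, 24, 41, 44, 3, 4, 45, 12, 39, 40, 33, 48, 23, 8, 37, 28, 31, 16, 17, 32, 51.
The distinct values are {0, 1, 3, 4, 5, 7, 8, 9, 11, 12, 13, 15, 16, 17, 19, 20, 21, 23, 24, 25, 27, 28, 29, 31, 32, 33, 35, 36, 37, 39, 40, 41, 43, 44, 45, 47, 48, 49, 51}; there are 39 of them.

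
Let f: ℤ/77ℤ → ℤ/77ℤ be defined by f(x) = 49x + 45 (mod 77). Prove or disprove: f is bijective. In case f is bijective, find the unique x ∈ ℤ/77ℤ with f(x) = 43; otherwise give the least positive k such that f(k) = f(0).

We have gcd(49, 77) = 7 > 1. Taking a = 0 and b = 11: f(0) = 45 and f(11) = 49·11 + 45 = 584 ≡ 45 (mod 77).
So f(0) = f(11) while 0 ≠ 11, therefore f is not injective, hence not bijective.
Since f is not bijective, we find the least positive k with f(k) = f(0): this means 49k ≡ 0 (mod 77), i.e. 77 ∣ 49k. Since gcd(49, 77) = 7, dividing through by 7 this holds exactly when 11 ∣ 7k, and as gcd(7, 11) = 1, exactly when 11 ∣ k.
The smallest positive such k is 11.

11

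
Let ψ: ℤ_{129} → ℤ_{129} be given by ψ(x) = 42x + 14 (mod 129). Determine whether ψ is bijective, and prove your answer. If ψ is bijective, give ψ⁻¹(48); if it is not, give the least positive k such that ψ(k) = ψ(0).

43

We have gcd(42, 129) = 3 > 1. Taking x_1 = 0 and x_2 = 43: ψ(0) = 14 and ψ(43) = 42·43 + 14 = 1820 ≡ 14 (mod 129).
So ψ(0) = ψ(43) while 0 ≠ 43, therefore ψ is not injective, hence not bijective.
Since ψ is not bijective, we find the least positive k with ψ(k) = ψ(0): this means 42k ≡ 0 (mod 129), i.e. 129 ∣ 42k. Since gcd(42, 129) = 3, dividing through by 3 this holds exactly when 43 ∣ 14k, and as gcd(14, 43) = 1, exactly when 43 ∣ k.
The smallest positive such k is 43.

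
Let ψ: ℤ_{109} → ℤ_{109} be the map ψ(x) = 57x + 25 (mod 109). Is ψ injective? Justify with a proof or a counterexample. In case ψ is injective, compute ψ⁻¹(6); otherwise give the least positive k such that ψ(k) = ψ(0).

36

Recall: ψ is injective if ψ(a) = ψ(b) implies a = b.
If ψ(a) = ψ(b), then 57a ≡ 57b (mod 109). Because gcd(57, 109) = 1, we may cancel 57 to get a ≡ b (mod 109).
Hence ψ is injective.
We now compute 57⁻¹ mod 109 explicitly. Euclid's algorithm: 109 = 1·57 + 52, 57 = 1·52 + 5, 52 = 10·5 + 2, 5 = 2·2 + 1; back-substituting gives 1 = 44·57 − 23·109, so 57⁻¹ ≡ 44 (mod 109).
Since ψ is injective, we compute ψ⁻¹(6): solve 57x + 25 ≡ 6 (mod 109), i.e. 57x ≡ 90 (mod 109).
Multiplying by 57⁻¹ = 44 gives x ≡ 44·90 = 3960 = 36·109 + 36 ≡ 36 (mod 109).
Check: ψ(36) = 57·36 + 25 = 2077 = 19·109 + 6 ≡ 6 (mod 109).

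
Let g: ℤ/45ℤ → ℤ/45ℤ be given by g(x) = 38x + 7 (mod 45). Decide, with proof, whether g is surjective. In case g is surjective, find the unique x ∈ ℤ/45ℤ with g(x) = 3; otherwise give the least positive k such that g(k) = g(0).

7

Recall: surjectivity means every element of the codomain has a preimage under g.
Since gcd(38, 45) = 1, 38 is invertible modulo 45. Euclid's algorithm: 45 = 1·38 + 7, 38 = 5·7 + 3, 7 = 2·3 + 1; back-substituting gives 1 = 32·38 − 27·45, so 38⁻¹ ≡ 32 (mod 45).
Then y ↦ 32(y − 7) is a two-sided inverse to g, so every y ∈ ℤ/45ℤ has a preimage.
Hence g is surjective.
Since g is surjective, we find g⁻¹(3): we need 38x ≡ 3 − 7 ≡ 41 (mod 45). Using 38⁻¹ = 32: x ≡ 32·41 = 1312 = 29·45 + 7, so x = 7.
Check: g(7) = 38·7 + 7 = 273 = 6·45 + 3 ≡ 3 (mod 45).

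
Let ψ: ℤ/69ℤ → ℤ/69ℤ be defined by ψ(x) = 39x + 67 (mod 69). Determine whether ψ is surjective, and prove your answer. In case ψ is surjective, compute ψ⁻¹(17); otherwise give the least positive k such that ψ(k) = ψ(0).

23

Recall that ψ is surjective if every y in the codomain equals ψ(x) for some x in the domain.
Since gcd(39, 69) = 3, we have 39x ≡ 0 (mod 3) for all x, so ψ(x) ≡ 1 (mod 3).
But 0 ≢ 1 (mod 3), so 0 ∈ ℤ/69ℤ has no preimage. Therefore ψ is not surjective.
Since ψ is not surjective, we find the least positive k with ψ(k) = ψ(0): this means 39k ≡ 0 (mod 69), i.e. 69 ∣ 39k. Since gcd(39, 69) = 3, dividing through by 3 this holds exactly when 23 ∣ 13k, and as gcd(13, 23) = 1, exactly when 23 ∣ k.
The smallest positive such k is 23.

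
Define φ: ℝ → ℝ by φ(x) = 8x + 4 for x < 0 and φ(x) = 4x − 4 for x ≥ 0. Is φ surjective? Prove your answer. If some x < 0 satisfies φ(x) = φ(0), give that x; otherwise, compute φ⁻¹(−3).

-1

Both pieces are strictly increasing (slopes 8 and 4), so each is injective on its own interval.
The left piece maps (−∞, 0) onto (−∞, 4); the right piece maps [0, ∞) onto [−4, ∞).
The union (−∞, 4) ∪ [−4, ∞) covers ℝ, so φ is surjective.
For the follow-up: the images overlap, so an x < 0 with φ(x) = φ(0) exists. φ(0) = −4; solving 8x + 4 = −4 for x < 0 gives x = (−4 − 4)/8 = −1.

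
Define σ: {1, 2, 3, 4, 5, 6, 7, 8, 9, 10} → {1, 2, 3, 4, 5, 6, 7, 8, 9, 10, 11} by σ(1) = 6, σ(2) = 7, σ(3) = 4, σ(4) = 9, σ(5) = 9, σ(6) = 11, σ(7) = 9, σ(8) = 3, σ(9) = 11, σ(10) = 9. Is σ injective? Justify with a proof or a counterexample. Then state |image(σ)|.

6

σ(4) = 9 = σ(5) with 4 ≠ 5, so σ is not injective.
The image of σ is {3, 4, 6, 7, 9, 11}, which has 6 elements.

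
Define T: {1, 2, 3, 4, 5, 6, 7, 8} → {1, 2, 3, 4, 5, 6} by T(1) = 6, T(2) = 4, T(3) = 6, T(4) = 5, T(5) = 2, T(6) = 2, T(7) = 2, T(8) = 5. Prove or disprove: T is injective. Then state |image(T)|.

T(1) = 6 = T(3) with 1 ≠ 3, so T is not injective.
The image of T is {2, 4, 5, 6}, which has 4 elements.

4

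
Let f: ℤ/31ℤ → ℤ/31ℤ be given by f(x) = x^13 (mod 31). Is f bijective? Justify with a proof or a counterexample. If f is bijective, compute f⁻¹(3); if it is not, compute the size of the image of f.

Since 31 is prime, the nonzero elements of ℤ/31ℤ form a cyclic group of order 30.
As gcd(13, 30) = 1, raising to the 13th power is a bijection on this group: if x_1^13 ≡ x_2^13 then (x_1x_2^{−1})^13 = 1, and the only element of order dividing gcd(13, 30) = 1 is 1, so x_1 = x_2.
With f(0) = 0 this makes f injective on all of ℤ/31ℤ, hence bijective (finite equal-size domain and codomain). In particular f is bijective.
Since f is bijective, we find the preimage of 3. The inverse of x ↦ x^13 on (ℤ/31ℤ)^× is x ↦ x^7, because 13·7 = 91 = 3·30 + 1 ≡ 1 (mod 30) and x^{30} = 1 for x ≠ 0 (Fermat). So f⁻¹(3) = 3^7 mod 31.
Repeated squaring mod 31: 3^1 ≡ 3, 3^2 ≡ 3² = 9, 3^4 ≡ 9² = 81 ≡ 19. Since 7 = 4 + 2 + 1, 3^7 ≡ 19·9·3: 19·9 = 171 ≡ 16, then 16·3 = 48 ≡ 17. So 3^7 ≡ 17 (mod 31).
Hence f⁻¹(3) = 17.

17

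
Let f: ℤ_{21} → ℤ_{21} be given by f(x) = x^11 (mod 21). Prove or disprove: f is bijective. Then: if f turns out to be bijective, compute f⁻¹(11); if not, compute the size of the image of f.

2

Computing x^11 mod 21 for each x (by repeated squaring, reducing mod 21 at every step), the values f(0), f(1), …, f(20) are: 0, 1, 11, 12, 16, 17, 6, 7, 8, 18, 19, 2, 3, 13, 14, 15, 4, 5, 9, 10, 20.
Every element of ℤ_{21} appears exactly once in this list, so f is a bijection, and in particular bijective.
Since f is bijective, we read off the preimage of 11 from the same table: f(2) = 11, so f⁻¹(11) = 2.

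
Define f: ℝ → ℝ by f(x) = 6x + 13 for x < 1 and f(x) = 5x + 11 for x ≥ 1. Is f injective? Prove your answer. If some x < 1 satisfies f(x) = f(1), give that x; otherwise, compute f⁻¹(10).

Both pieces are strictly increasing (slopes 6 and 5), so each is injective on its own interval.
The left piece maps (−∞, 1) onto (−∞, 19); the right piece maps [1, ∞) onto [16, ∞).
These images overlap. In particular f(1) = 16 (right piece), and solving 6x + 13 = 16 on the left piece gives x = 1/2 < 1.
So f(1/2) = f(1) with 1/2 ≠ 1, and f is not injective. This x = 1/2 is the requested value below 1.

1/2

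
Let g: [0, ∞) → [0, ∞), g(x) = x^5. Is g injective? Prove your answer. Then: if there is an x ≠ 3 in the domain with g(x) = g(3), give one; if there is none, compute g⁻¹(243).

3

On [0, ∞), x ↦ x^5 is strictly increasing, so g(a) = g(b) forces a = b. So g is injective.
Since x ↦ x^5 is strictly increasing on [0, ∞), it is injective there, so no x ≠ 3 in the domain has g(x) = g(3). We therefore compute g⁻¹(243) = 243^{1/5} = 3 (indeed 3^5 = 243).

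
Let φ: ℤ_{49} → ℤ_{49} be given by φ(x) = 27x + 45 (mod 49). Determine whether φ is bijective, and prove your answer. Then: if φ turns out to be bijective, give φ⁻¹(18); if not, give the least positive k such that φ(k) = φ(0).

48

If φ(a) = φ(b), then 27a ≡ 27b (mod 49). Because gcd(27, 49) = 1, we may cancel 27 to get a ≡ b (mod 49).
We now compute 27⁻¹ mod 49 explicitly. Euclid's algorithm: 49 = 1·27 + 22, 27 = 1·22 + 5, 22 = 4·5 + 2, 5 = 2·2 + 1; back-substituting gives 1 = 20·27 − 11·49, so 27⁻¹ ≡ 20 (mod 49).
For any y ∈ ℤ_{49}, x = 20(y − 45) mod 49 satisfies φ(x) = 27·20(y − 45) + 45 ≡ y (since 27·20 ≡ 1 mod 49). So every y has a preimage.
So φ is bijective.
Since φ is bijective, we find φ⁻¹(18): we need 27x ≡ 18 − 45 ≡ 22 (mod 49). Using 27⁻¹ = 20: x ≡ 20·22 = 440 = 8·49 + 48, so x = 48.
Check: φ(48) = 27·48 + 45 = 1341 = 27·49 + 18 ≡ 18 (mod 49).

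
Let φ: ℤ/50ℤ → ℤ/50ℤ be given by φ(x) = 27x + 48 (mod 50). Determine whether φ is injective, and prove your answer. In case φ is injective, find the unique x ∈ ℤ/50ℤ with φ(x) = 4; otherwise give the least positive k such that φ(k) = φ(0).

Recall: injectivity means: for all s, t in the domain, φ(s) = φ(t) implies s = t.
If φ(s) = φ(t), then 27s ≡ 27t (mod 50). Because gcd(27, 50) = 1, we may cancel 27 to get s ≡ t (mod 50).
So φ is injective.
We now compute 27⁻¹ mod 50 explicitly. Euclid's algorithm: 50 = 1·27 + 23, 27 = 1·23 + 4, 23 = 5·4 + 3, 4 = 1·3 + 1; back-substituting gives 1 = 13·27 − 7·50, so 27⁻¹ ≡ 13 (mod 50).
Since φ is injective, we find φ⁻¹(4): we need 27x ≡ 4 − 48 ≡ 6 (mod 50). Using 27⁻¹ = 13: x ≡ 13·6 = 78 = 1·50 + 28, so x = 28.
Check: φ(28) = 27·28 + 48 = 804 = 16·50 + 4 ≡ 4 (mod 50).

28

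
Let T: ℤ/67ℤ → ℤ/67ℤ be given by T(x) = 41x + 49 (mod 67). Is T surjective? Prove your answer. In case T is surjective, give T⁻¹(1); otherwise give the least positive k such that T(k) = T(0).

7

Recall that surjectivity means every element of the codomain has a preimage under T.
Since gcd(41, 67) = 1, 41 is invertible modulo 67. Euclid's algorithm: 67 = 1·41 + 26, 41 = 1·26 + 15, 26 = 1·15 + 11, 15 = 1·11 + 4, 11 = 2·4 + 3, 4 = 1·3 + 1; back-substituting gives 1 = 18·41 − 11·67, so 41⁻¹ ≡ 18 (mod 67).
Then y ↦ 18(y − 49) is a two-sided inverse to T, so every y ∈ ℤ/67ℤ has a preimage.
Thus T is surjective.
Since T is surjective, we compute T⁻¹(1): solve 41x + 49 ≡ 1 (mod 67), i.e. 41x ≡ 19 (mod 67).
Multiplying by 41⁻¹ = 18 gives x ≡ 18·19 = 342 = 5·67 + 7 ≡ 7 (mod 67).
Check: T(7) = 41·7 + 49 = 336 = 5·67 + 1 ≡ 1 (mod 67).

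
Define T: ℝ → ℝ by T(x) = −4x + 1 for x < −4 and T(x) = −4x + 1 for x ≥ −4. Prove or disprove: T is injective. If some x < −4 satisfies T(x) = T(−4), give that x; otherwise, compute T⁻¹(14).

Both pieces are strictly decreasing (slopes −4 and −4), so each is injective on its own interval.
The left piece maps (−∞, −4) onto (17, ∞); the right piece maps [−4, ∞) onto (−∞, 17].
These images are disjoint, so no value is attained by both pieces. Therefore T is injective.
Because the two images are disjoint, no x < −4 has T(x) = T(−4), so we compute T⁻¹(14): 14 lies in (−∞, 17], so solve −4x + 1 = 14: x = (14 − 1)/(−4) = −13/4.

-13/4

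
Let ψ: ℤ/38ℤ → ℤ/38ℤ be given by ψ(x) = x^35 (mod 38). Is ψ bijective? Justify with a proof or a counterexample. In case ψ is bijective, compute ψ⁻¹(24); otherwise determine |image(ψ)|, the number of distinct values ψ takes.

Computing x^35 mod 38 for each x (by repeated squaring, reducing mod 38 at every step), the values ψ(0), ψ(1), …, ψ(37) are: 0, 1, 10, 13, 24, 23, 16, 11, 12, 17, 2, 7, 8, 3, 34, 33, 6, 9, 18, 19, 20, 29, 32, 5, 4, 35, 30, 31, 36, 21, 26, 27, 22, 15, 14, 25, 28, 37.
Every element of ℤ/38ℤ appears exactly once in this list, so ψ is a bijection, and in particular bijective.
Since ψ is bijective, we read off the preimage of 24 from the same table: ψ(4) = 24, so ψ⁻¹(24) = 4.

4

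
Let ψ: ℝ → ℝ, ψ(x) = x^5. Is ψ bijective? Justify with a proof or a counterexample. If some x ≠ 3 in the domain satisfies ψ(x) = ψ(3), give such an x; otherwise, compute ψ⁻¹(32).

2

On ℝ, x ↦ x^5 is strictly increasing (injective) and for any y ∈ ℝ the 5th root y^{1/5} lies in ℝ (surjective). So ψ is bijective.
Since x ↦ x^5 is strictly increasing on ℝ, it is injective there, so no x ≠ 3 in the domain has ψ(x) = ψ(3). We therefore compute ψ⁻¹(32) = 32^{1/5} = 2 (indeed 2^5 = 32).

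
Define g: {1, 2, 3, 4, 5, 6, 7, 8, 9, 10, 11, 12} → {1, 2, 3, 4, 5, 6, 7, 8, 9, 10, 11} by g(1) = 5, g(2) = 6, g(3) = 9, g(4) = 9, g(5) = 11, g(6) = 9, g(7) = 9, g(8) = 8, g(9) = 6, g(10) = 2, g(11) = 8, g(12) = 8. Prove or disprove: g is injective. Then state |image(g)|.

6

g(3) = 9 = g(4) with 3 ≠ 4, so g is not injective.
The image of g is {2, 5, 6, 8, 9, 11}, which has 6 elements.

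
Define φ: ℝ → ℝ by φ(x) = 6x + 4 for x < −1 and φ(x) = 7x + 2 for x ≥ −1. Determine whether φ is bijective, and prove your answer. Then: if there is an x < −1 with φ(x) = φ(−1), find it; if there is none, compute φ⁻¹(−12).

Both pieces are strictly increasing (slopes 6 and 7), so each is injective on its own interval.
The left piece maps (−∞, −1) onto (−∞, −2); the right piece maps [−1, ∞) onto [−5, ∞).
These images overlap. In particular φ(−1) = −5 (right piece), and solving 6x + 4 = −5 on the left piece gives x = −3/2 < −1.
So φ(−3/2) = φ(−1) with −3/2 ≠ −1, and φ is not injective, hence not bijective. This x = −3/2 is the requested value below −1.

-3/2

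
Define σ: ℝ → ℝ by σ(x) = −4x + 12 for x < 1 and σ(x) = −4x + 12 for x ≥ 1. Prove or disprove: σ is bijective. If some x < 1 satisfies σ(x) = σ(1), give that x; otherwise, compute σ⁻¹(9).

Both pieces are strictly decreasing (slopes −4 and −4), so each is injective on its own interval.
The left piece maps (−∞, 1) onto (8, ∞); the right piece maps [1, ∞) onto (−∞, 8].
Since 8 = 8, the images partition ℝ: σ is injective and surjective, hence bijective.
Because the two images are disjoint, no x < 1 has σ(x) = σ(1), so we compute σ⁻¹(9): 9 lies in (8, ∞), so solve −4x + 12 = 9: x = (9 − 12)/(−4) = 3/4.

3/4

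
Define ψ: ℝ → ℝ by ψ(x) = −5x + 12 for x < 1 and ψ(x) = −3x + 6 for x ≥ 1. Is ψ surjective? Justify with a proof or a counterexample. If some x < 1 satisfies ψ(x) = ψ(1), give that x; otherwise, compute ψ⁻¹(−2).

Both pieces are strictly decreasing (slopes −5 and −3), so each is injective on its own interval.
The left piece maps (−∞, 1) onto (7, ∞); the right piece maps [1, ∞) onto (−∞, 3].
The union (7, ∞) ∪ (−∞, 3] omits the interval between 7 and 3; in particular 7 has no preimage. So ψ is not surjective.
Because the two images are disjoint, no x < 1 has ψ(x) = ψ(1), so we compute ψ⁻¹(−2): −2 lies in (−∞, 3], so solve −3x + 6 = −2: x = (−2 − 6)/(−3) = 8/3.

8/3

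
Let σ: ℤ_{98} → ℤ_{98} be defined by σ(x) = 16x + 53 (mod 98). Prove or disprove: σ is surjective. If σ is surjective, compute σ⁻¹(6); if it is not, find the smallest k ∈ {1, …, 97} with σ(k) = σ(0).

Since gcd(16, 98) = 2, we have 16x ≡ 0 (mod 2) for all x, so σ(x) ≡ 1 (mod 2).
But 0 ≢ 1 (mod 2), so 0 ∈ ℤ_{98} has no preimage. Thus σ is not surjective.
Since σ is not surjective, we find the least positive k with σ(k) = σ(0): this means 16k ≡ 0 (mod 98), i.e. 98 ∣ 16k. Since gcd(16, 98) = 2, dividing through by 2 this holds exactly when 49 ∣ 8k, and as gcd(8, 49) = 1, exactly when 49 ∣ k.
The smallest positive such k is 49.

49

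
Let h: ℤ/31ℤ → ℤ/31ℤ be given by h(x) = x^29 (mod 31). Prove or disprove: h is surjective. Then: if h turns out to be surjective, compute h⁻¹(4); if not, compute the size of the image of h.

8

Since 31 is prime, the nonzero elements of ℤ/31ℤ form a cyclic group of order 30.
As gcd(29, 30) = 1, raising to the 29th power is a bijection on this group: if x_1^29 ≡ x_2^29 then (x_1x_2^{−1})^29 = 1, and the only element of order dividing gcd(29, 30) = 1 is 1, so x_1 = x_2.
With h(0) = 0 this makes h injective on all of ℤ/31ℤ, hence bijective (finite equal-size domain and codomain). In particular h is surjective.
Since h is surjective, we find the preimage of 4. The inverse of x ↦ x^29 on (ℤ/31ℤ)^× is x ↦ x^29, because 29·29 = 841 = 28·30 + 1 ≡ 1 (mod 30) and x^{30} = 1 for x ≠ 0 (Fermat). So h⁻¹(4) = 4^29 mod 31.
Repeated squaring mod 31: 4^1 ≡ 4, 4^2 ≡ 4² = 16, 4^4 ≡ 16² = 256 ≡ 8, 4^8 ≡ 8² = 64 ≡ 2, 4^16 ≡ 2² = 4. Since 29 = 16 + 8 + 4 + 1, 4^29 ≡ 4·2·8·4: 4·2 = 8, then 8·8 = 64 ≡ 2, then 2·4 = 8. So 4^29 ≡ 8 (mod 31).
Hence h⁻¹(4) = 8.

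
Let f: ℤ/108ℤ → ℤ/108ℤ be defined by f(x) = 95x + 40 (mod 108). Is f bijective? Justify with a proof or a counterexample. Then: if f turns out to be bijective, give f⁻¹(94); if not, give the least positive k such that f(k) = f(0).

54

If f(s) = f(t), then 95s ≡ 95t (mod 108). Because gcd(95, 108) = 1, we may cancel 95 to get s ≡ t (mod 108).
We now compute 95⁻¹ mod 108 explicitly. Euclid's algorithm: 108 = 1·95 + 13, 95 = 7·13 + 4, 13 = 3·4 + 1; back-substituting gives 1 = 83·95 − 73·108, so 95⁻¹ ≡ 83 (mod 108).
Then y ↦ 83(y − 40) is a two-sided inverse to f, so every y ∈ ℤ/108ℤ has a preimage.
Thus f is bijective.
Since f is bijective, we compute f⁻¹(94): solve 95x + 40 ≡ 94 (mod 108), i.e. 95x ≡ 54 (mod 108).
Multiplying by 95⁻¹ = 83 gives x ≡ 83·54 = 4482 = 41·108 + 54 ≡ 54 (mod 108).
Check: f(54) = 95·54 + 40 = 5170 = 47·108 + 94 ≡ 94 (mod 108).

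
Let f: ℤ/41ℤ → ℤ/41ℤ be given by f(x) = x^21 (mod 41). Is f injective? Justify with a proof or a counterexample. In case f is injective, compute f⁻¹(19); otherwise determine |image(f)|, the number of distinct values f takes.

Since 41 is prime, the nonzero elements of ℤ/41ℤ form a cyclic group of order 40.
As gcd(21, 40) = 1, raising to the 21st power is a bijection on this group: if s^21 ≡ t^21 then (st^{−1})^21 = 1, and the only element of order dividing gcd(21, 40) = 1 is 1, so s = t.
With f(0) = 0 this makes f injective on all of ℤ/41ℤ, hence bijective (finite equal-size domain and codomain). In particular f is injective.
Since f is injective, we find the preimage of 19. The inverse of x ↦ x^21 on (ℤ/41ℤ)^× is x ↦ x^21, because 21·21 = 441 = 11·40 + 1 ≡ 1 (mod 40) and x^{40} = 1 for x ≠ 0 (Fermat). So f⁻¹(19) = 19^21 mod 41.
Repeated squaring mod 41: 19^1 ≡ 19, 19^2 ≡ 19² = 361 ≡ 33, 19^4 ≡ 33² = 1089 ≡ 23, 19^8 ≡ 23² = 529 ≡ 37, 19^16 ≡ 37² = 1369 ≡ 16. Since 21 = 16 + 4 + 1, 19^21 ≡ 16·23·19: 16·23 = 368 ≡ 40, then 40·19 = 760 ≡ 22. So 19^21 ≡ 22 (mod 41).
Hence f⁻¹(19) = 22.

22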